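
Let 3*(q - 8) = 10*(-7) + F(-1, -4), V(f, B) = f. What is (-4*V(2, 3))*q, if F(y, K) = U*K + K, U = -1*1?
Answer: 368/3 ≈ 122.67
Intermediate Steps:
U = -1
F(y, K) = 0 (F(y, K) = -K + K = 0)
q = -46/3 (q = 8 + (10*(-7) + 0)/3 = 8 + (-70 + 0)/3 = 8 + (⅓)*(-70) = 8 - 70/3 = -46/3 ≈ -15.333)
(-4*V(2, 3))*q = -4*2*(-46/3) = -8*(-46/3) = 368/3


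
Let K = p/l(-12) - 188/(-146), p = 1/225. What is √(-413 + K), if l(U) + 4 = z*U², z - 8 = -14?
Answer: I*√92982576257893/475230 ≈ 20.291*I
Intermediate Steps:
z = -6 (z = 8 - 14 = -6)
l(U) = -4 - 6*U²
p = 1/225 ≈ 0.0044444
K = 18358127/14256900 (K = 1/(225*(-4 - 6*(-12)²)) - 188/(-146) = 1/(225*(-4 - 6*144)) - 188*(-1/146) = 1/(225*(-4 - 864)) + 94/73 = (1/225)/(-868) + 94/73 = (1/225)*(-1/868) + 94/73 = -1/195300 + 94/73 = 18358127/14256900 ≈ 1.2877)
√(-413 + K) = √(-413 + 18358127/14256900) = √(-5869741573/14256900) = I*√92982576257893/475230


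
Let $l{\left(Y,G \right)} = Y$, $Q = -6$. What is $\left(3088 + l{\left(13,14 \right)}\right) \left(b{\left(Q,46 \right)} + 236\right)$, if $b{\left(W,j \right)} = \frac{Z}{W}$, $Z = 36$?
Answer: $713230$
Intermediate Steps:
$b{\left(W,j \right)} = \frac{36}{W}$
$\left(3088 + l{\left(13,14 \right)}\right) \left(b{\left(Q,46 \right)} + 236\right) = \left(3088 + 13\right) \left(\frac{36}{-6} + 236\right) = 3101 \left(36 \left(- \frac{1}{6}\right) + 236\right) = 3101 \left(-6 + 236\right) = 3101 \cdot 230 = 713230$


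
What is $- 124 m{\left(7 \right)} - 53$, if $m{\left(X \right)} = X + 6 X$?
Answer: $-6129$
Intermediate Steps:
$m{\left(X \right)} = 7 X$
$- 124 m{\left(7 \right)} - 53 = - 124 \cdot 7 \cdot 7 - 53 = \left(-124\right) 49 - 53 = -6076 - 53 = -6129$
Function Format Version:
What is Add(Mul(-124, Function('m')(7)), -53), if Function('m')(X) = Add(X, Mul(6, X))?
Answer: -6129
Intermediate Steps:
Function('m')(X) = Mul(7, X)
Add(Mul(-124, Function('m')(7)), -53) = Add(Mul(-124, Mul(7, 7)), -53) = Add(Mul(-124, 49), -53) = Add(-6076, -53) = -6129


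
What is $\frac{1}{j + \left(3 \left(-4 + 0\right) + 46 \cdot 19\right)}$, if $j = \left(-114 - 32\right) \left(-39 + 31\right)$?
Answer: $\frac{1}{2030} \approx 0.00049261$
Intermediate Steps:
$j = 1168$ ($j = \left(-146\right) \left(-8\right) = 1168$)
$\frac{1}{j + \left(3 \left(-4 + 0\right) + 46 \cdot 19\right)} = \frac{1}{1168 + \left(3 \left(-4 + 0\right) + 46 \cdot 19\right)} = \frac{1}{1168 + \left(3 \left(-4\right) + 874\right)} = \frac{1}{1168 + \left(-12 + 874\right)} = \frac{1}{1168 + 862} = \frac{1}{2030}$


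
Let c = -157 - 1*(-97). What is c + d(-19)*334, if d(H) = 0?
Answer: -60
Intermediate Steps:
c = -60 (c = -157 + 97 = -60)
c + d(-19)*334 = -60 + 0*334 = -60 + 0 = -60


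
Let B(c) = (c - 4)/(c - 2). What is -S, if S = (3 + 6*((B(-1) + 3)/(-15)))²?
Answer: -289/225 ≈ -1.2844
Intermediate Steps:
B(c) = (-4 + c)/(-2 + c)
S = 289/225 (S = (3 + 6*(((-4 - 1)/(-2 - 1) + 3)/(-15)))² = (3 + 6*((-5/(-3) + 3)*(-1/15)))² = (3 + 6*((-⅓*(-5) + 3)*(-1/15)))² = (3 + 6*((5/3 + 3)*(-1/15)))² = (3 + 6*((14/3)*(-1/15)))² = (3 + 6*(-14/45))² = (3 - 28/15)² = (17/15)² = 289/225 ≈ 1.2844)
-S = -1*289/225 = -289/225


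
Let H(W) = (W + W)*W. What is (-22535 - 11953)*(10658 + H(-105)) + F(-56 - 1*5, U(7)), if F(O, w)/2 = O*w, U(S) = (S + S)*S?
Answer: -1128045460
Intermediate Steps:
H(W) = 2*W**2 (H(W) = (2*W)*W = 2*W**2)
U(S) = 2*S**2 (U(S) = (2*S)*S = 2*S**2)
F(O, w) = 2*O*w (F(O, w) = 2*(O*w) = 2*O*w)
(-22535 - 11953)*(10658 + H(-105)) + F(-56 - 1*5, U(7)) = (-22535 - 11953)*(10658 + 2*(-105)**2) + 2*(-56 - 1*5)*(2*7**2) = -34488*(10658 + 2*11025) + 2*(-56 - 5)*(2*49) = -34488*(10658 + 22050) + 2*(-61)*98 = -34488*32708 - 11956 = -1128033504 - 11956 = -1128045460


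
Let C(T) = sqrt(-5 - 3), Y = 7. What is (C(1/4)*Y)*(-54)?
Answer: -756*I*sqrt(2) ≈ -1069.1*I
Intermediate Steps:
C(T) = 2*I*sqrt(2) (C(T) = sqrt(-8) = 2*I*sqrt(2))
(C(1/4)*Y)*(-54) = ((2*I*sqrt(2))*7)*(-54) = (14*I*sqrt(2))*(-54) = -756*I*sqrt(2)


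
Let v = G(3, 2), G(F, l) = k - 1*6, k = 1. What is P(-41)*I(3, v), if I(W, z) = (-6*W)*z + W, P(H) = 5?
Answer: 465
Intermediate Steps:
G(F, l) = -5 (G(F, l) = 1 - 1*6 = 1 - 6 = -5)
v = -5
I(W, z) = W - 6*W*z (I(W, z) = -6*W*z + W = W - 6*W*z)
P(-41)*I(3, v) = 5*(3*(1 - 6*(-5))) = 5*(3*(1 + 30)) = 5*(3*31) = 5*93 = 465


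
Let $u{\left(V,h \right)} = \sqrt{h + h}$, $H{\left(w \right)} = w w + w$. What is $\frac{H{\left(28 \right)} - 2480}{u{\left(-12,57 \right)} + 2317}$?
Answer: $- \frac{3864756}{5368375} + \frac{1668 \sqrt{114}}{5368375} \approx -0.71659$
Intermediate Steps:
$H{\left(w \right)} = w + w^{2}$ ($H{\left(w \right)} = w^{2} + w = w + w^{2}$)
$u{\left(V,h \right)} = \sqrt{2} \sqrt{h}$ ($u{\left(V,h \right)} = \sqrt{2 h} = \sqrt{2} \sqrt{h}$)
$\frac{H{\left(28 \right)} - 2480}{u{\left(-12,57 \right)} + 2317} = \frac{28 \left(1 + 28\right) - 2480}{\sqrt{2} \sqrt{57} + 2317} = \frac{28 \cdot 29 - 2480}{\sqrt{114} + 2317} = \frac{812 - 2480}{2317 + \sqrt{114}} = - \frac{1668}{2317 + \sqrt{114}}$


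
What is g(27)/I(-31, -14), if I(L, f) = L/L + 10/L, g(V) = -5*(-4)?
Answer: 620/21 ≈ 29.524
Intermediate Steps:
g(V) = 20
I(L, f) = 1 + 10/L
g(27)/I(-31, -14) = 20/(((10 - 31)/(-31))) = 20/((-1/31*(-21))) = 20/(21/31) = 20*(31/21) = 620/21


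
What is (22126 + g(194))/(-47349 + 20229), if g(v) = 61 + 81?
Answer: -5567/6780 ≈ -0.82109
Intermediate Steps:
g(v) = 142
(22126 + g(194))/(-47349 + 20229) = (22126 + 142)/(-47349 + 20229) = 22268/(-27120) = 22268*(-1/27120) = -5567/6780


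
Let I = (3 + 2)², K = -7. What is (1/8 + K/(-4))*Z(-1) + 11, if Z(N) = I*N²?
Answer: 463/8 ≈ 57.875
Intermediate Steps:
I = 25 (I = 5² = 25)
Z(N) = 25*N²
(1/8 + K/(-4))*Z(-1) + 11 = (1/8 - 7/(-4))*(25*(-1)²) + 11 = (1*(⅛) - 7*(-¼))*(25*1) + 11 = (⅛ + 7/4)*25 + 11 = (15/8)*25 + 11 = 375/8 + 11 = 463/8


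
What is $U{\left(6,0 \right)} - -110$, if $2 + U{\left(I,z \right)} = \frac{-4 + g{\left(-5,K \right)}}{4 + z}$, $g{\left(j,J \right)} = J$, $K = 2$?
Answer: $\frac{215}{2} \approx 107.5$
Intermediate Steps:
$U{\left(I,z \right)} = -2 - \frac{2}{4 + z}$ ($U{\left(I,z \right)} = -2 + \frac{-4 + 2}{4 + z} = -2 - \frac{2}{4 + z}$)
$U{\left(6,0 \right)} - -110 = \frac{2 \left(-5 - 0\right)}{4 + 0} - -110 = \frac{2 \left(-5 + 0\right)}{4} + 110 = 2 \cdot \frac{1}{4} \left(-5\right) + 110 = - \frac{5}{2} + 110 = \frac{215}{2}$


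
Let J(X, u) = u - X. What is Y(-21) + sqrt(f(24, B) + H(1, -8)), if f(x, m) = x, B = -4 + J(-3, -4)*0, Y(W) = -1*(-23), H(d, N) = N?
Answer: 27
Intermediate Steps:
Y(W) = 23
B = -4 (B = -4 + (-4 - 1*(-3))*0 = -4 + (-4 + 3)*0 = -4 - 1*0 = -4 + 0 = -4)
Y(-21) + sqrt(f(24, B) + H(1, -8)) = 23 + sqrt(24 - 8) = 23 + sqrt(16) = 23 + 4 = 27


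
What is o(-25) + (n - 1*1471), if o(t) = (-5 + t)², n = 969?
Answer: 398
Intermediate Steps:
o(-25) + (n - 1*1471) = (-5 - 25)² + (969 - 1*1471) = (-30)² + (969 - 1471) = 900 - 502 = 398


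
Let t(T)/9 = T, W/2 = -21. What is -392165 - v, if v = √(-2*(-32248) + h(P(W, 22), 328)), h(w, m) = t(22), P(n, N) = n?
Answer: -392165 - √64694 ≈ -3.9242e+5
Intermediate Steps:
W = -42 (W = 2*(-21) = -42)
t(T) = 9*T
h(w, m) = 198 (h(w, m) = 9*22 = 198)
v = √64694 (v = √(-2*(-32248) + 198) = √(64496 + 198) = √64694 ≈ 254.35)
-392165 - v = -392165 - √64694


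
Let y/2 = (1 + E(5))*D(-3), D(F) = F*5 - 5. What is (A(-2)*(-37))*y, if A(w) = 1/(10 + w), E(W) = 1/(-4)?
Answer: 555/4 ≈ 138.75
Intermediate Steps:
E(W) = -¼
D(F) = -5 + 5*F (D(F) = 5*F - 5 = -5 + 5*F)
y = -30 (y = 2*((1 - ¼)*(-5 + 5*(-3))) = 2*(3*(-5 - 15)/4) = 2*((¾)*(-20)) = 2*(-15) = -30)
(A(-2)*(-37))*y = (-37/(10 - 2))*(-30) = (-37/8)*(-30) = ((⅛)*(-37))*(-30) = -37/8*(-30) = 555/4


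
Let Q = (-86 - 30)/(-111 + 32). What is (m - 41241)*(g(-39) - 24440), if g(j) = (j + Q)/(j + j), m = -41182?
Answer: 12412600071245/6162 ≈ 2.0144e+9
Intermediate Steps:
Q = 116/79 (Q = -116/(-79) = -116*(-1/79) = 116/79 ≈ 1.4684)
g(j) = (116/79 + j)/(2*j) (g(j) = (j + 116/79)/(j + j) = (116/79 + j)/((2*j)) = (116/79 + j)*(1/(2*j)) = (116/79 + j)/(2*j))
(m - 41241)*(g(-39) - 24440) = (-41182 - 41241)*((1/158)*(116 + 79*(-39))/(-39) - 24440) = -82423*((1/158)*(-1/39)*(116 - 3081) - 24440) = -82423*((1/158)*(-1/39)*(-2965) - 24440) = -82423*(2965/6162 - 24440) = -82423*(-150596315/6162) = 12412600071245/6162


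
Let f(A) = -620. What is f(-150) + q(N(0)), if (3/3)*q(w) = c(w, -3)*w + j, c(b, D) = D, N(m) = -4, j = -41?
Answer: -649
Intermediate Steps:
q(w) = -41 - 3*w (q(w) = -3*w - 41 = -41 - 3*w)
f(-150) + q(N(0)) = -620 + (-41 - 3*(-4)) = -620 + (-41 + 12) = -620 - 29 = -649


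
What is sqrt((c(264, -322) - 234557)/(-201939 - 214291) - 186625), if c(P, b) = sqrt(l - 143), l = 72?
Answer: sqrt(-32332200802802390 - 416230*I*sqrt(71))/416230 ≈ 2.343e-8 - 432.0*I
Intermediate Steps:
c(P, b) = I*sqrt(71) (c(P, b) = sqrt(72 - 143) = sqrt(-71) = I*sqrt(71))
sqrt((c(264, -322) - 234557)/(-201939 - 214291) - 186625) = sqrt((I*sqrt(71) - 234557)/(-201939 - 214291) - 186625) = sqrt((-234557 + I*sqrt(71))/(-416230) - 186625) = sqrt((-234557 + I*sqrt(71))*(-1/416230) - 186625) = sqrt((234557/416230 - I*sqrt(71)/416230) - 186625) = sqrt(-77678689193/416230 - I*sqrt(71)/416230)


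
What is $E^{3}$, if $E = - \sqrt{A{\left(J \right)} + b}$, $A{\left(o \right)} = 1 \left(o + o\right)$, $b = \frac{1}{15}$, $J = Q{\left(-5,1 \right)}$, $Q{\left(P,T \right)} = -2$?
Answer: $\frac{59 i \sqrt{885}}{225} \approx 7.8008 i$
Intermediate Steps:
$J = -2$
$b = \frac{1}{15} \approx 0.066667$
$A{\left(o \right)} = 2 o$ ($A{\left(o \right)} = 1 \cdot 2 o = 2 o$)
$E = - \frac{i \sqrt{885}}{15}$ ($E = - \sqrt{2 \left(-2\right) + \frac{1}{15}} = - \sqrt{-4 + \frac{1}{15}} = - \sqrt{- \frac{59}{15}} = - \frac{i \sqrt{885}}{15} \approx - 1.9833 i$)
$E^{3} = \left(- \frac{i \sqrt{885}}{15}\right)^{3} = \frac{59 i \sqrt{885}}{225}$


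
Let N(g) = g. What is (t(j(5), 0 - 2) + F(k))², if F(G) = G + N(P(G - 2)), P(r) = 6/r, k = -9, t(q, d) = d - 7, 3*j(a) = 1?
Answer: 41616/121 ≈ 343.93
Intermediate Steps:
j(a) = ⅓ (j(a) = (⅓)*1 = ⅓)
t(q, d) = -7 + d
F(G) = G + 6/(-2 + G) (F(G) = G + 6/(G - 2) = G + 6/(-2 + G))
(t(j(5), 0 - 2) + F(k))² = ((-7 + (0 - 2)) + (6 - 9*(-2 - 9))/(-2 - 9))² = ((-7 - 2) + (6 - 9*(-11))/(-11))² = (-9 - (6 + 99)/11)² = (-9 - 1/11*105)² = (-9 - 105/11)² = (-204/11)² = 41616/121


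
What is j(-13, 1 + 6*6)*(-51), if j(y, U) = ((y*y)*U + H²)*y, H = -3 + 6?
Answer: 4151706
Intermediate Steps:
H = 3
j(y, U) = y*(9 + U*y²) (j(y, U) = ((y*y)*U + 3²)*y = (y²*U + 9)*y = (U*y² + 9)*y = (9 + U*y²)*y = y*(9 + U*y²))
j(-13, 1 + 6*6)*(-51) = -13*(9 + (1 + 6*6)*(-13)²)*(-51) = -13*(9 + (1 + 36)*169)*(-51) = -13*(9 + 37*169)*(-51) = -13*(9 + 6253)*(-51) = -13*6262*(-51) = -81406*(-51) = 4151706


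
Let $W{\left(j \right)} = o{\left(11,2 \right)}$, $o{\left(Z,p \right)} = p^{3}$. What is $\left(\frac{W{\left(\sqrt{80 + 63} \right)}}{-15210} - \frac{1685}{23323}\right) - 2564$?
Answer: $- \frac{454793215777}{177371415} \approx -2564.1$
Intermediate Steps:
$W{\left(j \right)} = 8$ ($W{\left(j \right)} = 2^{3} = 8$)
$\left(\frac{W{\left(\sqrt{80 + 63} \right)}}{-15210} - \frac{1685}{23323}\right) - 2564 = \left(\frac{8}{-15210} - \frac{1685}{23323}\right) - 2564 = \left(8 \left(- \frac{1}{15210}\right) - \frac{1685}{23323}\right) - 2564 = \left(- \frac{4}{7605} - \frac{1685}{23323}\right) - 2564 = - \frac{12907717}{177371415} - 2564 = - \frac{454793215777}{177371415}$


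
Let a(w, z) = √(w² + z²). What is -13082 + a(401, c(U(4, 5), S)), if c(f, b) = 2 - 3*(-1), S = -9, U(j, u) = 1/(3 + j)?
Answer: -13082 + √160826 ≈ -12681.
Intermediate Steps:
c(f, b) = 5 (c(f, b) = 2 + 3 = 5)
-13082 + a(401, c(U(4, 5), S)) = -13082 + √(401² + 5²) = -13082 + √(160801 + 25) = -13082 + √160826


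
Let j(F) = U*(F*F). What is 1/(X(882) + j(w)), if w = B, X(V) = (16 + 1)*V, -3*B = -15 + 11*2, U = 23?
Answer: 9/136073 ≈ 6.6141e-5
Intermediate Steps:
B = -7/3 (B = -(-15 + 11*2)/3 = -(-15 + 22)/3 = -⅓*7 = -7/3 ≈ -2.3333)
X(V) = 17*V
w = -7/3 ≈ -2.3333
j(F) = 23*F² (j(F) = 23*(F*F) = 23*F²)
1/(X(882) + j(w)) = 1/(17*882 + 23*(-7/3)²) = 1/(14994 + 23*(49/9)) = 1/(14994 + 1127/9) = 1/(136073/9) = 9/136073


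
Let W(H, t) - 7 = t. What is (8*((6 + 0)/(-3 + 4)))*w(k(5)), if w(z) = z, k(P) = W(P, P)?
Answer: 576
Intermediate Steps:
W(H, t) = 7 + t
k(P) = 7 + P
(8*((6 + 0)/(-3 + 4)))*w(k(5)) = (8*((6 + 0)/(-3 + 4)))*(7 + 5) = (8*(6/1))*12 = (8*(6*1))*12 = (8*6)*12 = 48*12 = 576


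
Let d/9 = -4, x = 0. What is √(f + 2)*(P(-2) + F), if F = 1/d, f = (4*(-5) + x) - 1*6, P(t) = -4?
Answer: -145*I*√6/18 ≈ -19.732*I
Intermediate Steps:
d = -36 (d = 9*(-4) = -36)
f = -26 (f = (4*(-5) + 0) - 1*6 = (-20 + 0) - 6 = -20 - 6 = -26)
F = -1/36 (F = 1/(-36) = -1/36 ≈ -0.027778)
√(f + 2)*(P(-2) + F) = √(-26 + 2)*(-4 - 1/36) = √(-24)*(-145/36) = (2*I*√6)*(-145/36) = -145*I*√6/18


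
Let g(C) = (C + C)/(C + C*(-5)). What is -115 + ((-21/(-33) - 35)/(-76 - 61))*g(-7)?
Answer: -173494/1507 ≈ -115.13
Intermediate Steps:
g(C) = -½ (g(C) = (2*C)/(C - 5*C) = (2*C)/((-4*C)) = (2*C)*(-1/(4*C)) = -½)
-115 + ((-21/(-33) - 35)/(-76 - 61))*g(-7) = -115 + ((-21/(-33) - 35)/(-76 - 61))*(-½) = -115 + ((-21*(-1/33) - 35)/(-137))*(-½) = -115 + ((7/11 - 35)*(-1/137))*(-½) = -115 - 378/11*(-1/137)*(-½) = -115 + (378/1507)*(-½) = -115 - 189/1507 = -173494/1507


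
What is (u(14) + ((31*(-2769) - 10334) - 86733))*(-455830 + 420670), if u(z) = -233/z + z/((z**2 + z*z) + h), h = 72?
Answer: 1305606489585/203 ≈ 6.4316e+9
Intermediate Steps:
u(z) = -233/z + z/(72 + 2*z**2) (u(z) = -233/z + z/((z**2 + z*z) + 72) = -233/z + z/((z**2 + z**2) + 72) = -233/z + z/(2*z**2 + 72) = -233/z + z/(72 + 2*z**2))
(u(14) + ((31*(-2769) - 10334) - 86733))*(-455830 + 420670) = ((3/2)*(-5592 - 155*14**2)/(14*(36 + 14**2)) + ((31*(-2769) - 10334) - 86733))*(-455830 + 420670) = ((3/2)*(1/14)*(-5592 - 155*196)/(36 + 196) + ((-85839 - 10334) - 86733))*(-35160) = ((3/2)*(1/14)*(-5592 - 30380)/232 + (-96173 - 86733))*(-35160) = ((3/2)*(1/14)*(1/232)*(-35972) - 182906)*(-35160) = (-26979/1624 - 182906)*(-35160) = -297066323/1624*(-35160) = 1305606489585/203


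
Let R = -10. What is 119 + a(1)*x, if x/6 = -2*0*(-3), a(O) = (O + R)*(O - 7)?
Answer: 119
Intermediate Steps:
a(O) = (-10 + O)*(-7 + O) (a(O) = (O - 10)*(O - 7) = (-10 + O)*(-7 + O))
x = 0 (x = 6*(-2*0*(-3)) = 6*(0*(-3)) = 6*0 = 0)
119 + a(1)*x = 119 + (70 + 1² - 17*1)*0 = 119 + (70 + 1 - 17)*0 = 119 + 54*0 = 119 + 0 = 119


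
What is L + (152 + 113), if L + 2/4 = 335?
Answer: 1199/2 ≈ 599.50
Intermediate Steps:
L = 669/2 (L = -½ + 335 = 669/2 ≈ 334.50)
L + (152 + 113) = 669/2 + (152 + 113) = 669/2 + 265 = 1199/2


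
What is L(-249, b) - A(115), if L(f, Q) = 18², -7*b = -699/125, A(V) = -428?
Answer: 752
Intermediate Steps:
b = 699/875 (b = -(-699)/(7*125) = -⅐*(-699/125) = 699/875 ≈ 0.79886)
L(f, Q) = 324
L(-249, b) - A(115) = 324 - 1*(-428) = 324 + 428 = 752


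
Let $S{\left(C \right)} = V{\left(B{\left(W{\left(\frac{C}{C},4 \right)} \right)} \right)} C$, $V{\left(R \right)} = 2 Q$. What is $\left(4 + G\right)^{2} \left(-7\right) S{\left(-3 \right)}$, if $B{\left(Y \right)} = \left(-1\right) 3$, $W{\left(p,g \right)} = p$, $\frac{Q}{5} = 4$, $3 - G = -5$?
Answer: $120960$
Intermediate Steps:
$G = 8$ ($G = 3 - -5 = 3 + 5 = 8$)
$Q = 20$ ($Q = 5 \cdot 4 = 20$)
$B{\left(Y \right)} = -3$
$V{\left(R \right)} = 40$ ($V{\left(R \right)} = 2 \cdot 20 = 40$)
$S{\left(C \right)} = 40 C$
$\left(4 + G\right)^{2} \left(-7\right) S{\left(-3 \right)} = \left(4 + 8\right)^{2} \left(-7\right) 40 \left(-3\right) = 12^{2} \left(-7\right) \left(-120\right) = 144 \left(-7\right) \left(-120\right) = \left(-1008\right) \left(-120\right) = 120960$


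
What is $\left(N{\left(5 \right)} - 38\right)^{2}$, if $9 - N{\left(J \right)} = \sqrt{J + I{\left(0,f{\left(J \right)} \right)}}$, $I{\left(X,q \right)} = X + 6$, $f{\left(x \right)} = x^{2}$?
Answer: $\left(29 + \sqrt{11}\right)^{2} \approx 1044.4$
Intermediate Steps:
$I{\left(X,q \right)} = 6 + X$
$N{\left(J \right)} = 9 - \sqrt{6 + J}$ ($N{\left(J \right)} = 9 - \sqrt{J + \left(6 + 0\right)} = 9 - \sqrt{J + 6} = 9 - \sqrt{6 + J}$)
$\left(N{\left(5 \right)} - 38\right)^{2} = \left(\left(9 - \sqrt{6 + 5}\right) - 38\right)^{2} = \left(\left(9 - \sqrt{11}\right) - 38\right)^{2} = \left(-29 - \sqrt{11}\right)^{2}$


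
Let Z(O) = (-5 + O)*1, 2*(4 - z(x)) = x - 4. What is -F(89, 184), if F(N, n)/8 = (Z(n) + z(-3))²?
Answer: -278258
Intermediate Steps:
z(x) = 6 - x/2 (z(x) = 4 - (x - 4)/2 = 4 - (-4 + x)/2 = 4 + (2 - x/2) = 6 - x/2)
Z(O) = -5 + O
F(N, n) = 8*(5/2 + n)² (F(N, n) = 8*((-5 + n) + (6 - ½*(-3)))² = 8*((-5 + n) + (6 + 3/2))² = 8*((-5 + n) + 15/2)² = 8*(5/2 + n)²)
-F(89, 184) = -2*(5 + 2*184)² = -2*(5 + 368)² = -2*373² = -2*139129 = -1*278258 = -278258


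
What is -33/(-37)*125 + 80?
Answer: 7085/37 ≈ 191.49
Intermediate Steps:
-33/(-37)*125 + 80 = -33*(-1/37)*125 + 80 = (33/37)*125 + 80 = 4125/37 + 80 = 7085/37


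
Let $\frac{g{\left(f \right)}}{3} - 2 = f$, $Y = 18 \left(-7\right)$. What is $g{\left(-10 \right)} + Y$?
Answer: $-150$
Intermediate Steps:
$Y = -126$
$g{\left(f \right)} = 6 + 3 f$
$g{\left(-10 \right)} + Y = \left(6 + 3 \left(-10\right)\right) - 126 = \left(6 - 30\right) - 126 = -24 - 126 = -150$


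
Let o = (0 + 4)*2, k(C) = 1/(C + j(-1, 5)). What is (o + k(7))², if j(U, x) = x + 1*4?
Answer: 16641/256 ≈ 65.004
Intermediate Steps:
j(U, x) = 4 + x (j(U, x) = x + 4 = 4 + x)
k(C) = 1/(9 + C) (k(C) = 1/(C + (4 + 5)) = 1/(C + 9) = 1/(9 + C))
o = 8 (o = 4*2 = 8)
(o + k(7))² = (8 + 1/(9 + 7))² = (8 + 1/16)² = (129/16)² = 16641/256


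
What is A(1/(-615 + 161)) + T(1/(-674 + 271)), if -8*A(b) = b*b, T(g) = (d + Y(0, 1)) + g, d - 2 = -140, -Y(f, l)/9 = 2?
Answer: -103666454835/664517984 ≈ -156.00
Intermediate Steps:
Y(f, l) = -18 (Y(f, l) = -9*2 = -18)
d = -138 (d = 2 - 140 = -138)
T(g) = -156 + g (T(g) = (-138 - 18) + g = -156 + g)
A(b) = -b²/8 (A(b) = -b*b/8 = -b²/8)
A(1/(-615 + 161)) + T(1/(-674 + 271)) = -1/(8*(-615 + 161)²) + (-156 + 1/(-674 + 271)) = -(1/(-454))²/8 + (-156 + 1/(-403)) = -(-1/454)²/8 + (-156 - 1/403) = -⅛*1/206116 - 62869/403 = -1/1648928 - 62869/403 = -103666454835/664517984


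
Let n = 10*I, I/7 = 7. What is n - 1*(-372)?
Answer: 862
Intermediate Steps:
I = 49 (I = 7*7 = 49)
n = 490 (n = 10*49 = 490)
n - 1*(-372) = 490 - 1*(-372) = 490 + 372 = 862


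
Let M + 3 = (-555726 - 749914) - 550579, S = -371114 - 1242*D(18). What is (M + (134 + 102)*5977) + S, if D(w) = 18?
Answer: -839120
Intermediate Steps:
S = -393470 (S = -371114 - 1242*18 = -371114 - 1*22356 = -371114 - 22356 = -393470)
M = -1856222 (M = -3 + ((-555726 - 749914) - 550579) = -3 + (-1305640 - 550579) = -3 - 1856219 = -1856222)
(M + (134 + 102)*5977) + S = (-1856222 + (134 + 102)*5977) - 393470 = (-1856222 + 236*5977) - 393470 = (-1856222 + 1410572) - 393470 = -445650 - 393470 = -839120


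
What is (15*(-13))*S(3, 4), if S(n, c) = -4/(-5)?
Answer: -156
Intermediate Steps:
S(n, c) = ⅘ (S(n, c) = -4*(-⅕) = ⅘)
(15*(-13))*S(3, 4) = (15*(-13))*(⅘) = -195*⅘ = -156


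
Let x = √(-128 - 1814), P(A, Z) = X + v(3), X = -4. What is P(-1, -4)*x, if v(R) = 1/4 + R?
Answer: -3*I*√1942/4 ≈ -33.051*I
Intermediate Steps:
v(R) = ¼ + R
P(A, Z) = -¾ (P(A, Z) = -4 + (¼ + 3) = -4 + 13/4 = -¾)
x = I*√1942 (x = √(-1942) = I*√1942 ≈ 44.068*I)
P(-1, -4)*x = -3*I*√1942/4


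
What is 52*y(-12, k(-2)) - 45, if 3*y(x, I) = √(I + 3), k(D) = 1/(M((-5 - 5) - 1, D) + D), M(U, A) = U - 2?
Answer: -45 + 104*√165/45 ≈ -15.313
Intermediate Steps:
M(U, A) = -2 + U
k(D) = 1/(-13 + D) (k(D) = 1/((-2 + ((-5 - 5) - 1)) + D) = 1/((-2 + (-10 - 1)) + D) = 1/((-2 - 11) + D) = 1/(-13 + D))
y(x, I) = √(3 + I)/3 (y(x, I) = √(I + 3)/3 = √(3 + I)/3)
52*y(-12, k(-2)) - 45 = 52*(√(3 + 1/(-13 - 2))/3) - 45 = 52*(√(3 + 1/(-15))/3) - 45 = 52*(√(3 - 1/15)/3) - 45 = 52*(√(44/15)/3) - 45 = 52*((2*√165/15)/3) - 45 = 52*(2*√165/45) - 45 = 104*√165/45 - 45 = -45 + 104*√165/45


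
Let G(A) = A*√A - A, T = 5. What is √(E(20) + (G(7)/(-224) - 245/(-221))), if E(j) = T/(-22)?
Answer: √(345158242 - 11819522*√7)/19448 ≈ 0.91099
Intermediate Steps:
G(A) = A^(3/2) - A
E(j) = -5/22 (E(j) = 5/(-22) = 5*(-1/22) = -5/22)
√(E(20) + (G(7)/(-224) - 245/(-221))) = √(-5/22 + ((7^(3/2) - 1*7)/(-224) - 245/(-221))) = √(-5/22 + ((7*√7 - 7)*(-1/224) - 245*(-1/221))) = √(-5/22 + ((-7 + 7*√7)*(-1/224) + 245/221)) = √(-5/22 + ((1/32 - √7/32) + 245/221)) = √(-5/22 + (8061/7072 - √7/32)) = √(70991/77792 - √7/32)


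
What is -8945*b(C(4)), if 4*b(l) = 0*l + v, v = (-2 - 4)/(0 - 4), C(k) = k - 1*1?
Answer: -26835/8 ≈ -3354.4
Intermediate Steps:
C(k) = -1 + k (C(k) = k - 1 = -1 + k)
v = 3/2 (v = -6/(-4) = -6*(-1/4) = 3/2 ≈ 1.5000)
b(l) = 3/8 (b(l) = (0*l + 3/2)/4 = (0 + 3/2)/4 = (1/4)*(3/2) = 3/8)
-8945*b(C(4)) = -8945*3/8 = -26835/8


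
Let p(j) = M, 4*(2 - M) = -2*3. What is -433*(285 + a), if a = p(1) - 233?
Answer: -48063/2 ≈ -24032.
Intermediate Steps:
M = 7/2 (M = 2 - (-1)*3/2 = 2 - ¼*(-6) = 2 + 3/2 = 7/2 ≈ 3.5000)
p(j) = 7/2
a = -459/2 (a = 7/2 - 233 = -459/2 ≈ -229.50)
-433*(285 + a) = -433*(285 - 459/2) = -433*111/2 = -48063/2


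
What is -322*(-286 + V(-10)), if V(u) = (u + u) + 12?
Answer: 94668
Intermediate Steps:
V(u) = 12 + 2*u (V(u) = 2*u + 12 = 12 + 2*u)
-322*(-286 + V(-10)) = -322*(-286 + (12 + 2*(-10))) = -322*(-286 + (12 - 20)) = -322*(-286 - 8) = -322*(-294) = 94668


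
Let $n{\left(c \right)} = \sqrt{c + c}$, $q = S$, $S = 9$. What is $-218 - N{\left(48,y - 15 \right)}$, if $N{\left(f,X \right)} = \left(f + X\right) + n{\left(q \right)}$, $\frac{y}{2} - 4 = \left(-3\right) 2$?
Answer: $-247 - 3 \sqrt{2} \approx -251.24$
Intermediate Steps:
$y = -4$ ($y = 8 + 2 \left(\left(-3\right) 2\right) = 8 + 2 \left(-6\right) = 8 - 12 = -4$)
$q = 9$
$n{\left(c \right)} = \sqrt{2} \sqrt{c}$ ($n{\left(c \right)} = \sqrt{2 c} = \sqrt{2} \sqrt{c}$)
$N{\left(f,X \right)} = X + f + 3 \sqrt{2}$ ($N{\left(f,X \right)} = \left(f + X\right) + \sqrt{2} \sqrt{9} = \left(X + f\right) + \sqrt{2} \cdot 3 = \left(X + f\right) + 3 \sqrt{2} = X + f + 3 \sqrt{2}$)
$-218 - N{\left(48,y - 15 \right)} = -218 - \left(\left(-4 - 15\right) + 48 + 3 \sqrt{2}\right) = -218 - \left(-19 + 48 + 3 \sqrt{2}\right) = -218 - \left(29 + 3 \sqrt{2}\right) = -247 - 3 \sqrt{2}$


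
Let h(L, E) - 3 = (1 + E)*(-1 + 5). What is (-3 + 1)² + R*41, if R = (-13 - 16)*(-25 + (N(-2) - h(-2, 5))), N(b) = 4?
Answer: 57076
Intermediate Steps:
h(L, E) = 7 + 4*E (h(L, E) = 3 + (1 + E)*(-1 + 5) = 3 + (1 + E)*4 = 3 + (4 + 4*E) = 7 + 4*E)
R = 1392 (R = (-13 - 16)*(-25 + (4 - (7 + 4*5))) = -29*(-25 + (4 - (7 + 20))) = -29*(-25 + (4 - 1*27)) = -29*(-25 + (4 - 27)) = -29*(-25 - 23) = -29*(-48) = 1392)
(-3 + 1)² + R*41 = (-3 + 1)² + 1392*41 = (-2)² + 57072 = 4 + 57072 = 57076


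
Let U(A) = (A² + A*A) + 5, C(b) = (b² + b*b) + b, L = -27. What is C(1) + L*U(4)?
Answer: -996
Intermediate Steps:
C(b) = b + 2*b² (C(b) = (b² + b²) + b = 2*b² + b = b + 2*b²)
U(A) = 5 + 2*A² (U(A) = (A² + A²) + 5 = 2*A² + 5 = 5 + 2*A²)
C(1) + L*U(4) = 1*(1 + 2*1) - 27*(5 + 2*4²) = 1*(1 + 2) - 27*(5 + 2*16) = 1*3 - 27*(5 + 32) = 3 - 27*37 = 3 - 999 = -996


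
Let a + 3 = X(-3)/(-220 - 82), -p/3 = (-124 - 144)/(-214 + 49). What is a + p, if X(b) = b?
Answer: -130601/16610 ≈ -7.8628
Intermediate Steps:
p = -268/55 (p = -3*(-124 - 144)/(-214 + 49) = -(-804)/(-165) = -(-804)*(-1)/165 = -3*268/165 = -268/55 ≈ -4.8727)
a = -903/302 (a = -3 - 3/(-220 - 82) = -3 - 3/(-302) = -3 - 3*(-1/302) = -3 + 3/302 = -903/302 ≈ -2.9901)
a + p = -903/302 - 268/55 = -130601/16610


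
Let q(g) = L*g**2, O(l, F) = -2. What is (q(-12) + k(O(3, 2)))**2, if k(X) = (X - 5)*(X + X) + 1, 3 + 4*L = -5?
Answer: 67081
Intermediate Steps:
L = -2 (L = -3/4 + (1/4)*(-5) = -3/4 - 5/4 = -2)
q(g) = -2*g**2
k(X) = 1 + 2*X*(-5 + X) (k(X) = (-5 + X)*(2*X) + 1 = 2*X*(-5 + X) + 1 = 1 + 2*X*(-5 + X))
(q(-12) + k(O(3, 2)))**2 = (-2*(-12)**2 + (1 - 10*(-2) + 2*(-2)**2))**2 = (-2*144 + (1 + 20 + 2*4))**2 = (-288 + (1 + 20 + 8))**2 = (-288 + 29)**2 = (-259)**2 = 67081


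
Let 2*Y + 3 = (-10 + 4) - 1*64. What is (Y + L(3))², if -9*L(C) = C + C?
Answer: 49729/36 ≈ 1381.4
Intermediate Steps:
L(C) = -2*C/9 (L(C) = -(C + C)/9 = -2*C/9)
Y = -73/2 (Y = -3/2 + ((-10 + 4) - 1*64)/2 = -3/2 + (-6 - 64)/2 = -3/2 + (½)*(-70) = -3/2 - 35 = -73/2 ≈ -36.500)
(Y + L(3))² = (-73/2 - 2/9*3)² = (-73/2 - ⅔)² = (-223/6)² = 49729/36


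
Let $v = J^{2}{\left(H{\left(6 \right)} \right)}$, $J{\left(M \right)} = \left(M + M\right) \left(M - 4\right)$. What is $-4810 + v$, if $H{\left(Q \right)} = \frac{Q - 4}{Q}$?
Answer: $- \frac{389126}{81} \approx -4804.0$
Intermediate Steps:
$H{\left(Q \right)} = \frac{-4 + Q}{Q}$
$J{\left(M \right)} = 2 M \left(-4 + M\right)$
$v = \frac{484}{81}$ ($v = \left(2 \frac{-4 + 6}{6} \left(-4 + \frac{-4 + 6}{6}\right)\right)^{2} = \left(2 \cdot \frac{1}{6} \cdot 2 \left(-4 + \frac{1}{6} \cdot 2\right)\right)^{2} = \left(2 \cdot \frac{1}{3} \left(-4 + \frac{1}{3}\right)\right)^{2} = \left(2 \cdot \frac{1}{3} \left(- \frac{11}{3}\right)\right)^{2} = \left(- \frac{22}{9}\right)^{2} = \frac{484}{81} \approx 5.9753$)
$-4810 + v = -4810 + \frac{484}{81} = - \frac{389126}{81}$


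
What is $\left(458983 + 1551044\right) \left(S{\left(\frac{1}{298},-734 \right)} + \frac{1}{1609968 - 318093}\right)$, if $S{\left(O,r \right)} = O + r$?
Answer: $- \frac{189326527077082943}{128326250} \approx -1.4754 \cdot 10^{9}$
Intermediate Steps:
$\left(458983 + 1551044\right) \left(S{\left(\frac{1}{298},-734 \right)} + \frac{1}{1609968 - 318093}\right) = \left(458983 + 1551044\right) \left(\left(\frac{1}{298} - 734\right) + \frac{1}{1609968 - 318093}\right) = 2010027 \left(\left(\frac{1}{298} - 734\right) + \frac{1}{1291875}\right) = 2010027 \left(- \frac{218731}{298} + \frac{1}{1291875}\right) = 2010027 \left(- \frac{282573110327}{384978750}\right) = - \frac{189326527077082943}{128326250}$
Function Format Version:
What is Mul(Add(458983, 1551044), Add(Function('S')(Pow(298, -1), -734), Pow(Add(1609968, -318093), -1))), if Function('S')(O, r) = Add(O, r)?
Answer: Rational(-189326527077082943, 128326250) ≈ -1.4754e+9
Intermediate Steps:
Mul(Add(458983, 1551044), Add(Function('S')(Pow(298, -1), -734), Pow(Add(1609968, -318093), -1))) = Mul(Add(458983, 1551044), Add(Add(Pow(298, -1), -734), Pow(Add(1609968, -318093), -1))) = Mul(2010027, Add(Add(Rational(1, 298), -734), Pow(1291875, -1))) = Mul(2010027, Add(Rational(-218731, 298), Rational(1, 1291875))) = Mul(2010027, Rational(-282573110327, 384978750)) = Rational(-189326527077082943, 128326250)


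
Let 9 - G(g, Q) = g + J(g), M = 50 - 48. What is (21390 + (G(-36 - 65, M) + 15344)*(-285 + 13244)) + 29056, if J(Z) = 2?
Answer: 200292914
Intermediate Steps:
M = 2
G(g, Q) = 7 - g (G(g, Q) = 9 - (g + 2) = 9 - (2 + g) = 9 + (-2 - g) = 7 - g)
(21390 + (G(-36 - 65, M) + 15344)*(-285 + 13244)) + 29056 = (21390 + ((7 - (-36 - 65)) + 15344)*(-285 + 13244)) + 29056 = (21390 + ((7 - 1*(-101)) + 15344)*12959) + 29056 = (21390 + ((7 + 101) + 15344)*12959) + 29056 = (21390 + (108 + 15344)*12959) + 29056 = (21390 + 15452*12959) + 29056 = (21390 + 200242468) + 29056 = 200263858 + 29056 = 200292914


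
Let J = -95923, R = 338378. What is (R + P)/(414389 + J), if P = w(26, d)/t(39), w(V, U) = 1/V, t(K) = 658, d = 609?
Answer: 5788970825/5448316328 ≈ 1.0625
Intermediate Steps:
P = 1/17108 (P = 1/(26*658) = (1/26)*(1/658) = 1/17108 ≈ 5.8452e-5)
(R + P)/(414389 + J) = (338378 + 1/17108)/(414389 - 95923) = (5788970825/17108)/318466 = (5788970825/17108)*(1/318466) = 5788970825/5448316328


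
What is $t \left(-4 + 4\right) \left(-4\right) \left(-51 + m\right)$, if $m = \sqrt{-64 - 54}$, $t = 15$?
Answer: $0$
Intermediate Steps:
$m = i \sqrt{118}$ ($m = \sqrt{-118} = i \sqrt{118} \approx 10.863 i$)
$t \left(-4 + 4\right) \left(-4\right) \left(-51 + m\right) = 15 \left(-4 + 4\right) \left(-4\right) \left(-51 + i \sqrt{118}\right) = 15 \cdot 0 \left(-4\right) \left(-51 + i \sqrt{118}\right) = 15 \cdot 0 \left(-51 + i \sqrt{118}\right) = 0 \left(-51 + i \sqrt{118}\right) = 0$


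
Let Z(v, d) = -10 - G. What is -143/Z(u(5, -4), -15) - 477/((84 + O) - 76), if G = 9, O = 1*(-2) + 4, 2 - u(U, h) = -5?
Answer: -7633/190 ≈ -40.174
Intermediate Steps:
u(U, h) = 7 (u(U, h) = 2 - 1*(-5) = 2 + 5 = 7)
O = 2 (O = -2 + 4 = 2)
Z(v, d) = -19 (Z(v, d) = -10 - 1*9 = -10 - 9 = -19)
-143/Z(u(5, -4), -15) - 477/((84 + O) - 76) = -143/(-19) - 477/((84 + 2) - 76) = -143*(-1/19) - 477/(86 - 76) = 143/19 - 477/10 = -7633/190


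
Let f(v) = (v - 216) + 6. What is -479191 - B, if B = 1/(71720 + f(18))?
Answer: -34275573849/71528 ≈ -4.7919e+5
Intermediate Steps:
f(v) = -210 + v (f(v) = (-216 + v) + 6 = -210 + v)
B = 1/71528 (B = 1/(71720 + (-210 + 18)) = 1/(71720 - 192) = 1/71528 ≈ 1.3981e-5)
-479191 - B = -479191 - 1*1/71528 = -479191 - 1/71528 = -34275573849/71528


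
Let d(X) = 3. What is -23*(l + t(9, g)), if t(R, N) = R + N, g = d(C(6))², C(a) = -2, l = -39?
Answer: 483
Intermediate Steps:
g = 9 (g = 3² = 9)
t(R, N) = N + R
-23*(l + t(9, g)) = -23*(-39 + (9 + 9)) = -23*(-39 + 18) = -23*(-21) = 483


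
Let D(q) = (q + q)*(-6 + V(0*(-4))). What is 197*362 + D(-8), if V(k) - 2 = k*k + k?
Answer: 71378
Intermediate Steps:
V(k) = 2 + k + k² (V(k) = 2 + (k*k + k) = 2 + (k² + k) = 2 + (k + k²) = 2 + k + k²)
D(q) = -8*q (D(q) = (q + q)*(-6 + (2 + 0*(-4) + (0*(-4))²)) = (2*q)*(-6 + (2 + 0 + 0²)) = (2*q)*(-6 + (2 + 0 + 0)) = (2*q)*(-6 + 2) = (2*q)*(-4) = -8*q)
197*362 + D(-8) = 197*362 - 8*(-8) = 71314 + 64 = 71378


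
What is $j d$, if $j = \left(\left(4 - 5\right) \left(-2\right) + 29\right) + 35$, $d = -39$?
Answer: $-2574$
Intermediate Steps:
$j = 66$ ($j = \left(\left(-1\right) \left(-2\right) + 29\right) + 35 = \left(2 + 29\right) + 35 = 31 + 35 = 66$)
$j d = 66 \left(-39\right) = -2574$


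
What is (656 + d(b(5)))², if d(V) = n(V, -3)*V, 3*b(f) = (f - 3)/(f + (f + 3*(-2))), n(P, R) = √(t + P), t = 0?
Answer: (23616 + √6)²/1296 ≈ 4.3043e+5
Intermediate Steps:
n(P, R) = √P (n(P, R) = √(0 + P) = √P)
b(f) = (-3 + f)/(3*(-6 + 2*f)) (b(f) = ((f - 3)/(f + (f + 3*(-2))))/3 = ((-3 + f)/(f + (f - 6)))/3 = ((-3 + f)/(f + (-6 + f)))/3 = ((-3 + f)/(-6 + 2*f))/3 = (-3 + f)/(3*(-6 + 2*f)))
d(V) = V^(3/2) (d(V) = √V*V = V^(3/2))
(656 + d(b(5)))² = (656 + (⅙)^(3/2))² = (656 + √6/36)²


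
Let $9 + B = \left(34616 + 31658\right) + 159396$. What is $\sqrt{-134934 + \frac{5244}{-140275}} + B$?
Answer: $225661 + \frac{i \sqrt{106204290319434}}{28055} \approx 2.2566 \cdot 10^{5} + 367.33 i$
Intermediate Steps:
$B = 225661$ ($B = -9 + \left(\left(34616 + 31658\right) + 159396\right) = -9 + \left(66274 + 159396\right) = -9 + 225670 = 225661$)
$\sqrt{-134934 + \frac{5244}{-140275}} + B = \sqrt{-134934 + \frac{5244}{-140275}} + 225661 = \sqrt{-134934 + 5244 \left(- \frac{1}{140275}\right)} + 225661 = \sqrt{-134934 - \frac{5244}{140275}} + 225661 = \sqrt{- \frac{18927872094}{140275}} + 225661 = \frac{i \sqrt{106204290319434}}{28055} + 225661 = 225661 + \frac{i \sqrt{106204290319434}}{28055}$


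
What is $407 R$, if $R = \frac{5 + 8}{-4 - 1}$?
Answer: $- \frac{5291}{5} \approx -1058.2$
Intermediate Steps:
$R = - \frac{13}{5}$ ($R = \frac{13}{-5} = 13 \left(- \frac{1}{5}\right) = - \frac{13}{5} \approx -2.6$)
$407 R = 407 \left(- \frac{13}{5}\right) = - \frac{5291}{5}$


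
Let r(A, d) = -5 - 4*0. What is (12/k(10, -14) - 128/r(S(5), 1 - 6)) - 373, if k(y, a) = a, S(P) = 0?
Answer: -12189/35 ≈ -348.26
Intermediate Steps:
r(A, d) = -5 (r(A, d) = -5 + 0 = -5)
(12/k(10, -14) - 128/r(S(5), 1 - 6)) - 373 = (12/(-14) - 128/(-5)) - 373 = (12*(-1/14) - 128*(-1/5)) - 373 = (-6/7 + 128/5) - 373 = 866/35 - 373 = -12189/35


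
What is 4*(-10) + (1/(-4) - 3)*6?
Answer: -119/2 ≈ -59.500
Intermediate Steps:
4*(-10) + (1/(-4) - 3)*6 = -40 + (-¼ - 3)*6 = -40 - 13/4*6 = -40 - 39/2 = -119/2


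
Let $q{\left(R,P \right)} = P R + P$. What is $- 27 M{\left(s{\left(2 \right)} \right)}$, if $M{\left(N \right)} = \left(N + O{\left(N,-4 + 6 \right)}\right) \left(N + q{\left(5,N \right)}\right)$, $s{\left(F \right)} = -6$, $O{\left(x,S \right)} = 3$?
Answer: $-3402$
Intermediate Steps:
$q{\left(R,P \right)} = P + P R$
$M{\left(N \right)} = 7 N \left(3 + N\right)$ ($M{\left(N \right)} = \left(N + 3\right) \left(N + N \left(1 + 5\right)\right) = \left(3 + N\right) \left(N + N 6\right) = \left(3 + N\right) \left(N + 6 N\right) = \left(3 + N\right) 7 N = 7 N \left(3 + N\right)$)
$- 27 M{\left(s{\left(2 \right)} \right)} = - 27 \cdot 7 \left(-6\right) \left(3 - 6\right) = - 27 \cdot 7 \left(-6\right) \left(-3\right) = \left(-27\right) 126 = -3402$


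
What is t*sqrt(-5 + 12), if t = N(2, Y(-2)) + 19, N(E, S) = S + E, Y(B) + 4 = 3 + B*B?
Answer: 24*sqrt(7) ≈ 63.498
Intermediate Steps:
Y(B) = -1 + B**2 (Y(B) = -4 + (3 + B*B) = -4 + (3 + B**2) = -1 + B**2)
N(E, S) = E + S
t = 24 (t = (2 + (-1 + (-2)**2)) + 19 = (2 + (-1 + 4)) + 19 = (2 + 3) + 19 = 5 + 19 = 24)
t*sqrt(-5 + 12) = 24*sqrt(-5 + 12) = 24*sqrt(7)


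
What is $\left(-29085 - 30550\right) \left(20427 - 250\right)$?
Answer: $-1203255395$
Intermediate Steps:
$\left(-29085 - 30550\right) \left(20427 - 250\right) = - 59635 \left(20427 + \left(-11244 + 10994\right)\right) = - 59635 \left(20427 - 250\right) = \left(-59635\right) 20177 = -1203255395$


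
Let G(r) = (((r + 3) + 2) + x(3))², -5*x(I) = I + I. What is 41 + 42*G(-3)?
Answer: 1697/25 ≈ 67.880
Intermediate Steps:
x(I) = -2*I/5 (x(I) = -(I + I)/5 = -2*I/5)
G(r) = (19/5 + r)² (G(r) = (((r + 3) + 2) - ⅖*3)² = (((3 + r) + 2) - 6/5)² = ((5 + r) - 6/5)² = (19/5 + r)²)
41 + 42*G(-3) = 41 + 42*((19 + 5*(-3))²/25) = 41 + 42*((19 - 15)²/25) = 41 + 42*((1/25)*4²) = 41 + 42*((1/25)*16) = 41 + 42*(16/25) = 41 + 672/25 = 1697/25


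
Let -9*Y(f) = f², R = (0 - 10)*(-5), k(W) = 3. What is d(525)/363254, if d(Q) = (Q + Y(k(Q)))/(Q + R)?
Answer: 262/104435525 ≈ 2.5087e-6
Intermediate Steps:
R = 50 (R = -10*(-5) = 50)
Y(f) = -f²/9
d(Q) = (-1 + Q)/(50 + Q) (d(Q) = (Q - ⅑*3²)/(Q + 50) = (Q - ⅑*9)/(50 + Q) = (Q - 1)/(50 + Q) = (-1 + Q)/(50 + Q))
d(525)/363254 = ((-1 + 525)/(50 + 525))/363254 = (524/575)*(1/363254) = 262/104435525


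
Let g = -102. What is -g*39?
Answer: 3978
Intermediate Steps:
-g*39 = -(-102)*39 = -1*(-3978) = 3978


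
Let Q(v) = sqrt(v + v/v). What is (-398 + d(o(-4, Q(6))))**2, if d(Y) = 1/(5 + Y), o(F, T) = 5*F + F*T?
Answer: 2024010233/12769 - 359912*sqrt(7)/12769 ≈ 1.5844e+5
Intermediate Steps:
Q(v) = sqrt(1 + v) (Q(v) = sqrt(v + 1) = sqrt(1 + v))
(-398 + d(o(-4, Q(6))))**2 = (-398 + 1/(5 - 4*(5 + sqrt(1 + 6))))**2 = (-398 + 1/(5 - 4*(5 + sqrt(7))))**2 = (-398 + 1/(5 + (-20 - 4*sqrt(7))))**2 = (-398 + 1/(-15 - 4*sqrt(7)))**2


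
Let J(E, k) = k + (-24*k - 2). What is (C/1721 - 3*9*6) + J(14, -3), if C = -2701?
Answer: -166196/1721 ≈ -96.569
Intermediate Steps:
J(E, k) = -2 - 23*k (J(E, k) = k + (-2 - 24*k) = -2 - 23*k)
(C/1721 - 3*9*6) + J(14, -3) = (-2701/1721 - 3*9*6) + (-2 - 23*(-3)) = (-2701*1/1721 - 27*6) + (-2 + 69) = (-2701/1721 - 162) + 67 = -281503/1721 + 67 = -166196/1721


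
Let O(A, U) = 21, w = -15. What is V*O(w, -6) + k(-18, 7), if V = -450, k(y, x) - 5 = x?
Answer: -9438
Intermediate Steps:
k(y, x) = 5 + x
V*O(w, -6) + k(-18, 7) = -450*21 + (5 + 7) = -9450 + 12 = -9438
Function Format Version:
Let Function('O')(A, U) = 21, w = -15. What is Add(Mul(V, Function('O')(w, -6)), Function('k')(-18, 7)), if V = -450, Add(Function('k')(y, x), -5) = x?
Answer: -9438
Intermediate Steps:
Function('k')(y, x) = Add(5, x)
Add(Mul(V, Function('O')(w, -6)), Function('k')(-18, 7)) = Add(Mul(-450, 21), Add(5, 7)) = Add(-9450, 12) = -9438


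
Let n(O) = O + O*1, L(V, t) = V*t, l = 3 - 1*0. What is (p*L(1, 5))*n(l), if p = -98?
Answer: -2940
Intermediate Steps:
l = 3 (l = 3 + 0 = 3)
n(O) = 2*O (n(O) = O + O = 2*O)
(p*L(1, 5))*n(l) = (-98*5)*(2*3) = -98*5*6 = -490*6 = -2940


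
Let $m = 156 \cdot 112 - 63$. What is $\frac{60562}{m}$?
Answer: $\frac{60562}{17409} \approx 3.4788$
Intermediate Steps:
$m = 17409$ ($m = 17472 - 63 = 17409$)
$\frac{60562}{m} = \frac{60562}{17409}$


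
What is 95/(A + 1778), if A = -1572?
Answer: 95/206 ≈ 0.46116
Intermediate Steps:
95/(A + 1778) = 95/(-1572 + 1778) = 95/206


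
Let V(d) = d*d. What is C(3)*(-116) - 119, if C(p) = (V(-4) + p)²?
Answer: -41995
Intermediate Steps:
V(d) = d²
C(p) = (16 + p)² (C(p) = ((-4)² + p)² = (16 + p)²)
C(3)*(-116) - 119 = (16 + 3)²*(-116) - 119 = 19²*(-116) - 119 = 361*(-116) - 119 = -41876 - 119 = -41995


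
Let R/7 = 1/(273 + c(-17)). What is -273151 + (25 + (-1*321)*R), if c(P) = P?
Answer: -69922503/256 ≈ -2.7314e+5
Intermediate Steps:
R = 7/256 (R = 7/(273 - 17) = 7/256 ≈ 0.027344)
-273151 + (25 + (-1*321)*R) = -273151 + (25 - 1*321*(7/256)) = -273151 + (25 - 321*7/256) = -273151 + (25 - 2247/256) = -273151 + 4153/256 = -69922503/256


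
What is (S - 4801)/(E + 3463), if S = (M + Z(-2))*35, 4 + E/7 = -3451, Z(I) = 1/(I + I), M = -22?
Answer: 22319/82888 ≈ 0.26927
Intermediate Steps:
Z(I) = 1/(2*I)
E = -24185 (E = -28 + 7*(-3451) = -28 - 24157 = -24185)
S = -3115/4 (S = (-22 + (½)/(-2))*35 = (-22 + (½)*(-½))*35 = (-22 - ¼)*35 = -89/4*35 = -3115/4 ≈ -778.75)
(S - 4801)/(E + 3463) = (-3115/4 - 4801)/(-24185 + 3463) = -22319/4/(-20722) = -22319/4*(-1/20722) = 22319/82888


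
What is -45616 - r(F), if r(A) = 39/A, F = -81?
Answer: -1231619/27 ≈ -45616.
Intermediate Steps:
-45616 - r(F) = -45616 - 39/(-81) = -45616 - 39*(-1)/81 = -45616 - 1*(-13/27) = -45616 + 13/27 = -1231619/27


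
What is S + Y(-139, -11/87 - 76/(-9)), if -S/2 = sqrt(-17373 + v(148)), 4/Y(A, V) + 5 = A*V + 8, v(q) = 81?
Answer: -522/150493 - 4*I*sqrt(4323) ≈ -0.0034686 - 263.0*I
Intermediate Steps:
Y(A, V) = 4/(3 + A*V) (Y(A, V) = 4/(-5 + (A*V + 8)) = 4/(-5 + (8 + A*V)) = 4/(3 + A*V))
S = -4*I*sqrt(4323) (S = -2*sqrt(-17373 + 81) = -4*I*sqrt(4323) ≈ -263.0*I)
S + Y(-139, -11/87 - 76/(-9)) = -4*I*sqrt(4323) + 4/(3 - 139*(-11/87 - 76/(-9))) = -4*I*sqrt(4323) + 4/(3 - 139*(-11*1/87 - 76*(-1/9))) = -4*I*sqrt(4323) + 4/(3 - 139*(-11/87 + 76/9)) = -4*I*sqrt(4323) + 4/(3 - 139*2171/261) = -4*I*sqrt(4323) + 4/(3 - 301769/261) = -4*I*sqrt(4323) + 4/(-300986/261) = -4*I*sqrt(4323) + 4*(-261/300986) = -4*I*sqrt(4323) - 522/150493 = -522/150493 - 4*I*sqrt(4323)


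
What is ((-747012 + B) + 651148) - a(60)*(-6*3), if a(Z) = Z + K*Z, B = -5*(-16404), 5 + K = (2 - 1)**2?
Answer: -17084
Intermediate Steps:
K = -4 (K = -5 + (2 - 1)**2 = -5 + 1**2 = -5 + 1 = -4)
B = 82020
a(Z) = -3*Z (a(Z) = Z - 4*Z = -3*Z)
((-747012 + B) + 651148) - a(60)*(-6*3) = ((-747012 + 82020) + 651148) - (-3*60)*(-6*3) = (-664992 + 651148) - (-180)*(-18) = -13844 - 1*3240 = -13844 - 3240 = -17084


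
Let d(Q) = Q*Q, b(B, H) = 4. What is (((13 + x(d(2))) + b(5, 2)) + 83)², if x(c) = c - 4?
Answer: 10000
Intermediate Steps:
d(Q) = Q²
x(c) = -4 + c
(((13 + x(d(2))) + b(5, 2)) + 83)² = (((13 + (-4 + 2²)) + 4) + 83)² = (((13 + (-4 + 4)) + 4) + 83)² = (((13 + 0) + 4) + 83)² = ((13 + 4) + 83)² = (17 + 83)² = 100² = 10000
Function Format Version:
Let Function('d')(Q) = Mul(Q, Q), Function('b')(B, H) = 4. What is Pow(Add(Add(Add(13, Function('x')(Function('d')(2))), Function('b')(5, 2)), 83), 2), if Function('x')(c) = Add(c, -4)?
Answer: 10000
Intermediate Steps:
Function('d')(Q) = Pow(Q, 2)
Function('x')(c) = Add(-4, c)
Pow(Add(Add(Add(13, Function('x')(Function('d')(2))), Function('b')(5, 2)), 83), 2) = Pow(Add(Add(Add(13, Add(-4, Pow(2, 2))), 4), 83), 2) = Pow(Add(Add(Add(13, Add(-4, 4)), 4), 83), 2) = Pow(Add(Add(Add(13, 0), 4), 83), 2) = Pow(Add(Add(13, 4), 83), 2) = Pow(Add(17, 83), 2) = Pow(100, 2) = 10000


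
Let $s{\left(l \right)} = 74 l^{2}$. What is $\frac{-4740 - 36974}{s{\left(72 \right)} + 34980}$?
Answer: $- \frac{20857}{209298} \approx -0.099652$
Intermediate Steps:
$\frac{-4740 - 36974}{s{\left(72 \right)} + 34980} = \frac{-4740 - 36974}{74 \cdot 72^{2} + 34980} = - \frac{41714}{74 \cdot 5184 + 34980} = - \frac{41714}{383616 + 34980} = - \frac{41714}{418596} = \left(-41714\right) \frac{1}{418596} = - \frac{20857}{209298}$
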